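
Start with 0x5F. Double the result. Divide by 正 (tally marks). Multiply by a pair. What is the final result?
Convert 0x5F (hexadecimal) → 5×16 + 15 = 95 (decimal)
Start: 95
95 × 2 = 190
Convert 正 (tally marks) → 5 (decimal)
190 ÷ 5 = 38
Convert a pair (colloquial) → 2 (decimal)
38 × 2 = 76
76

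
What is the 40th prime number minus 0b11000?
The 40th prime number = 173
Convert 0b11000 (binary) → 16 + 8 = 24 (decimal)
Compute 173 - 24 = 149
149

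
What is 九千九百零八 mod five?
Convert 九千九百零八 (Chinese numeral) → 9×1000 + 9×100 + 8 = 9908 (decimal)
Convert five (English words) → 5 (decimal)
Compute 9908 mod 5 = 3
3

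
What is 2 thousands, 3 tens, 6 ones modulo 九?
Convert 2 thousands, 3 tens, 6 ones (place-value notation) → 2×1000 + 3×10 + 6 = 2036 (decimal)
Convert 九 (Chinese numeral) → 9 (decimal)
Compute 2036 mod 9 = 2
2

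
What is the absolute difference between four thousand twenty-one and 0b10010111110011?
Convert four thousand twenty-one (English words) → 4×1000 + 21 = 4021 (decimal)
Convert 0b10010111110011 (binary) → 8192 + 1024 + 256 + 128 + 64 + 32 + 16 + 2 + 1 = 9715 (decimal)
Compute |4021 - 9715| = 5694
5694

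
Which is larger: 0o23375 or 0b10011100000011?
Convert 0o23375 (octal) → 2×4096 + 3×512 + 3×64 + 7×8 + 5 = 9981 (decimal)
Convert 0b10011100000011 (binary) → 8192 + 1024 + 512 + 256 + 2 + 1 = 9987 (decimal)
Compare 9981 vs 9987: larger = 9987
9987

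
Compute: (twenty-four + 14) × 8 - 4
Convert twenty-four (English words) → 24 (decimal)
Expression in decimal: (24 + 14) × 8 - 4
Parentheses first: 24 + 14 = 38
Multiply: 38 × 8 = 304
Subtract: 304 - 4 = 300
300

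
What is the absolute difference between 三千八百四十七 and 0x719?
Convert 三千八百四十七 (Chinese numeral) → 3×1000 + 8×100 + 4×10 + 7 = 3847 (decimal)
Convert 0x719 (hexadecimal) → 7×256 + 1×16 + 9 = 1817 (decimal)
Compute |3847 - 1817| = 2030
2030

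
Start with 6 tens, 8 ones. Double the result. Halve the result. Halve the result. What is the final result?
Convert 6 tens, 8 ones (place-value notation) → 6×10 + 8 = 68 (decimal)
Start: 68
68 × 2 = 136
136 ÷ 2 = 68
68 ÷ 2 = 34
34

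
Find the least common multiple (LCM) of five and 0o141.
Convert five (English words) → 5 (decimal)
Convert 0o141 (octal) → 1×64 + 4×8 + 1 = 97 (decimal)
Compute lcm(5, 97) = 485
485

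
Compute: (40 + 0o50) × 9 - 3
Convert 0o50 (octal) → 5×8 = 40 (decimal)
Expression in decimal: (40 + 40) × 9 - 3
Parentheses first: 40 + 40 = 80
Multiply: 80 × 9 = 720
Subtract: 720 - 3 = 717
717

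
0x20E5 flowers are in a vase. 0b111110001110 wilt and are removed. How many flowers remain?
Convert 0x20E5 (hexadecimal) → 2×4096 + 14×16 + 5 = 8421 (decimal)
Convert 0b111110001110 (binary) → 2048 + 1024 + 512 + 256 + 128 + 8 + 4 + 2 = 3982 (decimal)
Compute 8421 - 3982 = 4439
4439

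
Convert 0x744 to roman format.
Convert 0x744 (hexadecimal) → 7×256 + 4×16 + 4 = 1860 (decimal)
Convert 1860 (decimal) → 1860 = 1000 + 500 + 100 + 100 + 100 + 50 + 10 → MDCCCLX (Roman numeral)
MDCCCLX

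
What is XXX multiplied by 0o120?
Convert XXX (Roman numeral) → 10 + 10 + 10 = 30 (decimal)
Convert 0o120 (octal) → 1×64 + 2×8 = 80 (decimal)
Compute 30 × 80 = 2400
2400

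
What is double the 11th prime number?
The 11th prime number = 31
Compute 31 × 2 = 62
62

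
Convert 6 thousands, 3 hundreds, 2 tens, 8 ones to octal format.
Convert 6 thousands, 3 hundreds, 2 tens, 8 ones (place-value notation) → 6×1000 + 3×100 + 2×10 + 8 = 6328 (decimal)
Convert 6328 (decimal) → 6328 = 1×4096 + 4×512 + 2×64 + 7×8 → 0o14270 (octal)
0o14270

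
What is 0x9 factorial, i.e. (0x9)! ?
Convert 0x9 (hexadecimal) → 9 (decimal)
Compute 9! = 362880
362880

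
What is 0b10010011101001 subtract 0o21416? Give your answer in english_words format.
Convert 0b10010011101001 (binary) → 8192 + 1024 + 128 + 64 + 32 + 8 + 1 = 9449 (decimal)
Convert 0o21416 (octal) → 2×4096 + 1×512 + 4×64 + 1×8 + 6 = 8974 (decimal)
Compute 9449 - 8974 = 475
Convert 475 (decimal) → 475 = 4×100 + 75 → four hundred seventy-five (English words)
four hundred seventy-five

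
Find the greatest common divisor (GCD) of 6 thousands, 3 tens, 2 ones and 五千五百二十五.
Convert 6 thousands, 3 tens, 2 ones (place-value notation) → 6×1000 + 3×10 + 2 = 6032 (decimal)
Convert 五千五百二十五 (Chinese numeral) → 5×1000 + 5×100 + 2×10 + 5 = 5525 (decimal)
Compute gcd(6032, 5525) = 13
13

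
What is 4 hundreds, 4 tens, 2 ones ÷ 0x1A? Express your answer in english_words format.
Convert 4 hundreds, 4 tens, 2 ones (place-value notation) → 4×100 + 4×10 + 2 = 442 (decimal)
Convert 0x1A (hexadecimal) → 1×16 + 10 = 26 (decimal)
Compute 442 ÷ 26 = 17
Convert 17 (decimal) → seventeen (English words)
seventeen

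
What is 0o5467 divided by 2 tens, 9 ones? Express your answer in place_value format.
Convert 0o5467 (octal) → 5×512 + 4×64 + 6×8 + 7 = 2871 (decimal)
Convert 2 tens, 9 ones (place-value notation) → 2×10 + 9 = 29 (decimal)
Compute 2871 ÷ 29 = 99
Convert 99 (decimal) → 99 = 9×10 + 9 → 9 tens, 9 ones (place-value notation)
9 tens, 9 ones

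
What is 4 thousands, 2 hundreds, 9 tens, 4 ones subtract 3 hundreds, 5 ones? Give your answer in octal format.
Convert 4 thousands, 2 hundreds, 9 tens, 4 ones (place-value notation) → 4×1000 + 2×100 + 9×10 + 4 = 4294 (decimal)
Convert 3 hundreds, 5 ones (place-value notation) → 3×100 + 5 = 305 (decimal)
Compute 4294 - 305 = 3989
Convert 3989 (decimal) → 3989 = 7×512 + 6×64 + 2×8 + 5 → 0o7625 (octal)
0o7625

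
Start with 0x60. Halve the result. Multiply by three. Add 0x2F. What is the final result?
Convert 0x60 (hexadecimal) → 6×16 = 96 (decimal)
Start: 96
96 ÷ 2 = 48
Convert three (English words) → 3 (decimal)
48 × 3 = 144
Convert 0x2F (hexadecimal) → 2×16 + 15 = 47 (decimal)
144 + 47 = 191
191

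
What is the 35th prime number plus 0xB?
The 35th prime number = 149
Convert 0xB (hexadecimal) → 11 (decimal)
Compute 149 + 11 = 160
160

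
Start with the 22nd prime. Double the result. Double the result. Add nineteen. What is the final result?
Convert the 22nd prime (prime index) → 79 (decimal)
Start: 79
79 × 2 = 158
158 × 2 = 316
Convert nineteen (English words) → 19 (decimal)
316 + 19 = 335
335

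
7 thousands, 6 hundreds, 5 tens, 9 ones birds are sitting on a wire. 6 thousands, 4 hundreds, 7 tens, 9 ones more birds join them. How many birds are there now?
Convert 7 thousands, 6 hundreds, 5 tens, 9 ones (place-value notation) → 7×1000 + 6×100 + 5×10 + 9 = 7659 (decimal)
Convert 6 thousands, 4 hundreds, 7 tens, 9 ones (place-value notation) → 6×1000 + 4×100 + 7×10 + 9 = 6479 (decimal)
Compute 7659 + 6479 = 14138
14138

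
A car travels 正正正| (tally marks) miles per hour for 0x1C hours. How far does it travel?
Convert 正正正| (tally marks) → 5 + 5 + 5 + 1 = 16 (decimal)
Convert 0x1C (hexadecimal) → 1×16 + 12 = 28 (decimal)
Compute 16 × 28 = 448
448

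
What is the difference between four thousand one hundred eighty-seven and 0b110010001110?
Convert four thousand one hundred eighty-seven (English words) → 4×1000 + 1×100 + 87 = 4187 (decimal)
Convert 0b110010001110 (binary) → 2048 + 1024 + 128 + 8 + 4 + 2 = 3214 (decimal)
Difference: |4187 - 3214| = 973
973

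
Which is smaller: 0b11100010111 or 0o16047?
Convert 0b11100010111 (binary) → 1024 + 512 + 256 + 16 + 4 + 2 + 1 = 1815 (decimal)
Convert 0o16047 (octal) → 1×4096 + 6×512 + 4×8 + 7 = 7207 (decimal)
Compare 1815 vs 7207: smaller = 1815
1815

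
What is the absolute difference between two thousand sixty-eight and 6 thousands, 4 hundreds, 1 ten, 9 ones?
Convert two thousand sixty-eight (English words) → 2×1000 + 68 = 2068 (decimal)
Convert 6 thousands, 4 hundreds, 1 ten, 9 ones (place-value notation) → 6×1000 + 4×100 + 1×10 + 9 = 6419 (decimal)
Compute |2068 - 6419| = 4351
4351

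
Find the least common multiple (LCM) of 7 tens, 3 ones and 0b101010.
Convert 7 tens, 3 ones (place-value notation) → 7×10 + 3 = 73 (decimal)
Convert 0b101010 (binary) → 32 + 8 + 2 = 42 (decimal)
Compute lcm(73, 42) = 3066
3066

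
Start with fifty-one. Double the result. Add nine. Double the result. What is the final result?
Convert fifty-one (English words) → 51 (decimal)
Start: 51
51 × 2 = 102
Convert nine (English words) → 9 (decimal)
102 + 9 = 111
111 × 2 = 222
222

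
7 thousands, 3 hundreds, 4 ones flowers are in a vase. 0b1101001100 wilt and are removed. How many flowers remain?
Convert 7 thousands, 3 hundreds, 4 ones (place-value notation) → 7×1000 + 3×100 + 4 = 7304 (decimal)
Convert 0b1101001100 (binary) → 512 + 256 + 64 + 8 + 4 = 844 (decimal)
Compute 7304 - 844 = 6460
6460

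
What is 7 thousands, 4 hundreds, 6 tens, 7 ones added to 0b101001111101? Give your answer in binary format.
Convert 7 thousands, 4 hundreds, 6 tens, 7 ones (place-value notation) → 7×1000 + 4×100 + 6×10 + 7 = 7467 (decimal)
Convert 0b101001111101 (binary) → 2048 + 512 + 64 + 32 + 16 + 8 + 4 + 1 = 2685 (decimal)
Compute 7467 + 2685 = 10152
Convert 10152 (decimal) → 10152 = 8192 + 1024 + 512 + 256 + 128 + 32 + 8 → 0b10011110101000 (binary)
0b10011110101000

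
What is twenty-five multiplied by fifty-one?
Convert twenty-five (English words) → 25 (decimal)
Convert fifty-one (English words) → 51 (decimal)
Compute 25 × 51 = 1275
1275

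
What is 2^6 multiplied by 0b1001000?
Convert 2^6 (power) → 64 (decimal)
Convert 0b1001000 (binary) → 64 + 8 = 72 (decimal)
Compute 64 × 72 = 4608
4608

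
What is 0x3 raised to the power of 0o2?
Convert 0x3 (hexadecimal) → 3 (decimal)
Convert 0o2 (octal) → 2 (decimal)
Compute 3 ^ 2 = 9
9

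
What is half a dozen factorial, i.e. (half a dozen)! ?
Convert half a dozen (colloquial) → 6 (decimal)
Compute 6! = 720
720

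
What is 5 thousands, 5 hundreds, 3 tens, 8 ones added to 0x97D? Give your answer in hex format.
Convert 5 thousands, 5 hundreds, 3 tens, 8 ones (place-value notation) → 5×1000 + 5×100 + 3×10 + 8 = 5538 (decimal)
Convert 0x97D (hexadecimal) → 9×256 + 7×16 + 13 = 2429 (decimal)
Compute 5538 + 2429 = 7967
Convert 7967 (decimal) → 7967 = 1×4096 + 15×256 + 1×16 + 15 → 0x1F1F (hexadecimal)
0x1F1F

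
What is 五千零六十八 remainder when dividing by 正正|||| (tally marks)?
Convert 五千零六十八 (Chinese numeral) → 5×1000 + 6×10 + 8 = 5068 (decimal)
Convert 正正|||| (tally marks) → 5 + 5 + 4 = 14 (decimal)
Compute 5068 mod 14 = 0
0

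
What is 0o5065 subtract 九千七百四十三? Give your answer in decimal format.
Convert 0o5065 (octal) → 5×512 + 6×8 + 5 = 2613 (decimal)
Convert 九千七百四十三 (Chinese numeral) → 9×1000 + 7×100 + 4×10 + 3 = 9743 (decimal)
Compute 2613 - 9743 = -7130
-7130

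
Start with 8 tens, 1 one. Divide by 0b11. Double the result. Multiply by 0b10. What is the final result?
Convert 8 tens, 1 one (place-value notation) → 8×10 + 1 = 81 (decimal)
Start: 81
Convert 0b11 (binary) → 2 + 1 = 3 (decimal)
81 ÷ 3 = 27
27 × 2 = 54
Convert 0b10 (binary) → 2 (decimal)
54 × 2 = 108
108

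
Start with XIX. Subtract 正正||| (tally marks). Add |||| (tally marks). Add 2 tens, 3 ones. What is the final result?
Convert XIX (Roman numeral) → 10 + 9 = 19 (decimal)
Start: 19
Convert 正正||| (tally marks) → 5 + 5 + 3 = 13 (decimal)
19 - 13 = 6
Convert |||| (tally marks) → 4 (decimal)
6 + 4 = 10
Convert 2 tens, 3 ones (place-value notation) → 2×10 + 3 = 23 (decimal)
10 + 23 = 33
33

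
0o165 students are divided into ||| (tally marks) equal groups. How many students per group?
Convert 0o165 (octal) → 1×64 + 6×8 + 5 = 117 (decimal)
Convert ||| (tally marks) → 3 (decimal)
Compute 117 ÷ 3 = 39
39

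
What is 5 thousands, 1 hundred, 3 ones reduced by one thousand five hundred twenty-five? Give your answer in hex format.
Convert 5 thousands, 1 hundred, 3 ones (place-value notation) → 5×1000 + 1×100 + 3 = 5103 (decimal)
Convert one thousand five hundred twenty-five (English words) → 1×1000 + 5×100 + 25 = 1525 (decimal)
Compute 5103 - 1525 = 3578
Convert 3578 (decimal) → 3578 = 13×256 + 15×16 + 10 → 0xDFA (hexadecimal)
0xDFA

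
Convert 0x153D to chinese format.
Convert 0x153D (hexadecimal) → 1×4096 + 5×256 + 3×16 + 13 = 5437 (decimal)
Convert 5437 (decimal) → 5437 = 5×1000 + 4×100 + 3×10 + 7 → 五千四百三十七 (Chinese numeral)
五千四百三十七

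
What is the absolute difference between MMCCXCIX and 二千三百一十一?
Convert MMCCXCIX (Roman numeral) → 1000 + 1000 + 100 + 100 + 90 + 9 = 2299 (decimal)
Convert 二千三百一十一 (Chinese numeral) → 2×1000 + 3×100 + 1×10 + 1 = 2311 (decimal)
Compute |2299 - 2311| = 12
12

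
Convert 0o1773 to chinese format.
Convert 0o1773 (octal) → 1×512 + 7×64 + 7×8 + 3 = 1019 (decimal)
Convert 1019 (decimal) → 1019 = 1×1000 + 1×10 + 9 → 一千零一十九 (Chinese numeral)
一千零一十九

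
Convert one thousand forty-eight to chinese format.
Convert one thousand forty-eight (English words) → 1×1000 + 48 = 1048 (decimal)
Convert 1048 (decimal) → 1048 = 1×1000 + 4×10 + 8 → 一千零四十八 (Chinese numeral)
一千零四十八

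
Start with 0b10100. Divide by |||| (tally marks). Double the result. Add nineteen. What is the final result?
Convert 0b10100 (binary) → 16 + 4 = 20 (decimal)
Start: 20
Convert |||| (tally marks) → 4 (decimal)
20 ÷ 4 = 5
5 × 2 = 10
Convert nineteen (English words) → 19 (decimal)
10 + 19 = 29
29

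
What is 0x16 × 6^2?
Convert 0x16 (hexadecimal) → 1×16 + 6 = 22 (decimal)
Convert 6^2 (power) → 36 (decimal)
Compute 22 × 36 = 792
792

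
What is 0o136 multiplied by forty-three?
Convert 0o136 (octal) → 1×64 + 3×8 + 6 = 94 (decimal)
Convert forty-three (English words) → 43 (decimal)
Compute 94 × 43 = 4042
4042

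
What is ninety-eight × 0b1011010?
Convert ninety-eight (English words) → 98 (decimal)
Convert 0b1011010 (binary) → 64 + 16 + 8 + 2 = 90 (decimal)
Compute 98 × 90 = 8820
8820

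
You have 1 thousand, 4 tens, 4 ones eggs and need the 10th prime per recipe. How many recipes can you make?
Convert 1 thousand, 4 tens, 4 ones (place-value notation) → 1×1000 + 4×10 + 4 = 1044 (decimal)
Convert the 10th prime (prime index) → 29 (decimal)
Compute 1044 ÷ 29 = 36
36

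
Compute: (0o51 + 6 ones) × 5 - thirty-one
Convert 0o51 (octal) → 5×8 + 1 = 41 (decimal)
Convert 6 ones (place-value notation) → 6 (decimal)
Convert thirty-one (English words) → 31 (decimal)
Expression in decimal: (41 + 6) × 5 - 31
Parentheses first: 41 + 6 = 47
Multiply: 47 × 5 = 235
Subtract: 235 - 31 = 204
204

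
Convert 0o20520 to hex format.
Convert 0o20520 (octal) → 2×4096 + 5×64 + 2×8 = 8528 (decimal)
Convert 8528 (decimal) → 8528 = 2×4096 + 1×256 + 5×16 → 0x2150 (hexadecimal)
0x2150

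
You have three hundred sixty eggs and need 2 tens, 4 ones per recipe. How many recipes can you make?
Convert three hundred sixty (English words) → 3×100 + 60 = 360 (decimal)
Convert 2 tens, 4 ones (place-value notation) → 2×10 + 4 = 24 (decimal)
Compute 360 ÷ 24 = 15
15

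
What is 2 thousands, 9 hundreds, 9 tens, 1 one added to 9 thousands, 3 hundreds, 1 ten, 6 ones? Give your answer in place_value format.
Convert 2 thousands, 9 hundreds, 9 tens, 1 one (place-value notation) → 2×1000 + 9×100 + 9×10 + 1 = 2991 (decimal)
Convert 9 thousands, 3 hundreds, 1 ten, 6 ones (place-value notation) → 9×1000 + 3×100 + 1×10 + 6 = 9316 (decimal)
Compute 2991 + 9316 = 12307
Convert 12307 (decimal) → 12307 = 12×1000 + 3×100 + 7 → 12 thousands, 3 hundreds, 7 ones (place-value notation)
12 thousands, 3 hundreds, 7 ones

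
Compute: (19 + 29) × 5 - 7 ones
Convert 7 ones (place-value notation) → 7 (decimal)
Expression in decimal: (19 + 29) × 5 - 7
Parentheses first: 19 + 29 = 48
Multiply: 48 × 5 = 240
Subtract: 240 - 7 = 233
233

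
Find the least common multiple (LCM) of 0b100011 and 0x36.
Convert 0b100011 (binary) → 32 + 2 + 1 = 35 (decimal)
Convert 0x36 (hexadecimal) → 3×16 + 6 = 54 (decimal)
Compute lcm(35, 54) = 1890
1890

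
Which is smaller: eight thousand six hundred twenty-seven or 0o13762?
Convert eight thousand six hundred twenty-seven (English words) → 8×1000 + 6×100 + 27 = 8627 (decimal)
Convert 0o13762 (octal) → 1×4096 + 3×512 + 7×64 + 6×8 + 2 = 6130 (decimal)
Compare 8627 vs 6130: smaller = 6130
6130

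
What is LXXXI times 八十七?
Convert LXXXI (Roman numeral) → 50 + 10 + 10 + 10 + 1 = 81 (decimal)
Convert 八十七 (Chinese numeral) → 8×10 + 7 = 87 (decimal)
Compute 81 × 87 = 7047
7047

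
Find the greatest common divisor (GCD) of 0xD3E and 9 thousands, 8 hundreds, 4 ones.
Convert 0xD3E (hexadecimal) → 13×256 + 3×16 + 14 = 3390 (decimal)
Convert 9 thousands, 8 hundreds, 4 ones (place-value notation) → 9×1000 + 8×100 + 4 = 9804 (decimal)
Compute gcd(3390, 9804) = 6
6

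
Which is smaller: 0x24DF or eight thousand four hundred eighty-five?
Convert 0x24DF (hexadecimal) → 2×4096 + 4×256 + 13×16 + 15 = 9439 (decimal)
Convert eight thousand four hundred eighty-five (English words) → 8×1000 + 4×100 + 85 = 8485 (decimal)
Compare 9439 vs 8485: smaller = 8485
8485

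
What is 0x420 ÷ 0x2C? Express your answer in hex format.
Convert 0x420 (hexadecimal) → 4×256 + 2×16 = 1056 (decimal)
Convert 0x2C (hexadecimal) → 2×16 + 12 = 44 (decimal)
Compute 1056 ÷ 44 = 24
Convert 24 (decimal) → 24 = 1×16 + 8 → 0x18 (hexadecimal)
0x18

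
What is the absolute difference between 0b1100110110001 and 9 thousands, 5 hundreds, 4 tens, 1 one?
Convert 0b1100110110001 (binary) → 4096 + 2048 + 256 + 128 + 32 + 16 + 1 = 6577 (decimal)
Convert 9 thousands, 5 hundreds, 4 tens, 1 one (place-value notation) → 9×1000 + 5×100 + 4×10 + 1 = 9541 (decimal)
Compute |6577 - 9541| = 2964
2964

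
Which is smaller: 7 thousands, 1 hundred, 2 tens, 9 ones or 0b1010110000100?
Convert 7 thousands, 1 hundred, 2 tens, 9 ones (place-value notation) → 7×1000 + 1×100 + 2×10 + 9 = 7129 (decimal)
Convert 0b1010110000100 (binary) → 4096 + 1024 + 256 + 128 + 4 = 5508 (decimal)
Compare 7129 vs 5508: smaller = 5508
5508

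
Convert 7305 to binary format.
Convert 7305 (decimal) → 7305 = 4096 + 2048 + 1024 + 128 + 8 + 1 → 0b1110010001001 (binary)
0b1110010001001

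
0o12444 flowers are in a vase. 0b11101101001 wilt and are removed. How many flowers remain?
Convert 0o12444 (octal) → 1×4096 + 2×512 + 4×64 + 4×8 + 4 = 5412 (decimal)
Convert 0b11101101001 (binary) → 1024 + 512 + 256 + 64 + 32 + 8 + 1 = 1897 (decimal)
Compute 5412 - 1897 = 3515
3515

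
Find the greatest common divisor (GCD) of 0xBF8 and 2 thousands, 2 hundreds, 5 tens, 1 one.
Convert 0xBF8 (hexadecimal) → 11×256 + 15×16 + 8 = 3064 (decimal)
Convert 2 thousands, 2 hundreds, 5 tens, 1 one (place-value notation) → 2×1000 + 2×100 + 5×10 + 1 = 2251 (decimal)
Compute gcd(3064, 2251) = 1
1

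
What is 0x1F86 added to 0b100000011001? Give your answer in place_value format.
Convert 0x1F86 (hexadecimal) → 1×4096 + 15×256 + 8×16 + 6 = 8070 (decimal)
Convert 0b100000011001 (binary) → 2048 + 16 + 8 + 1 = 2073 (decimal)
Compute 8070 + 2073 = 10143
Convert 10143 (decimal) → 10143 = 10×1000 + 1×100 + 4×10 + 3 → 10 thousands, 1 hundred, 4 tens, 3 ones (place-value notation)
10 thousands, 1 hundred, 4 tens, 3 ones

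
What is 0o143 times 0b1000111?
Convert 0o143 (octal) → 1×64 + 4×8 + 3 = 99 (decimal)
Convert 0b1000111 (binary) → 64 + 4 + 2 + 1 = 71 (decimal)
Compute 99 × 71 = 7029
7029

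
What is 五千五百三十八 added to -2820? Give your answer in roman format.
Convert 五千五百三十八 (Chinese numeral) → 5×1000 + 5×100 + 3×10 + 8 = 5538 (decimal)
Compute 5538 + -2820 = 2718
Convert 2718 (decimal) → 2718 = 1000 + 1000 + 500 + 100 + 100 + 10 + 5 + 1 + 1 + 1 → MMDCCXVIII (Roman numeral)
MMDCCXVIII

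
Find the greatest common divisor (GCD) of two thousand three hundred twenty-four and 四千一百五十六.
Convert two thousand three hundred twenty-four (English words) → 2×1000 + 3×100 + 24 = 2324 (decimal)
Convert 四千一百五十六 (Chinese numeral) → 4×1000 + 1×100 + 5×10 + 6 = 4156 (decimal)
Compute gcd(2324, 4156) = 4
4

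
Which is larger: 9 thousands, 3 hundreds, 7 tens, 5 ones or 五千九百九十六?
Convert 9 thousands, 3 hundreds, 7 tens, 5 ones (place-value notation) → 9×1000 + 3×100 + 7×10 + 5 = 9375 (decimal)
Convert 五千九百九十六 (Chinese numeral) → 5×1000 + 9×100 + 9×10 + 6 = 5996 (decimal)
Compare 9375 vs 5996: larger = 9375
9375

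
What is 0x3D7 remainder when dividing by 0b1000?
Convert 0x3D7 (hexadecimal) → 3×256 + 13×16 + 7 = 983 (decimal)
Convert 0b1000 (binary) → 8 (decimal)
Compute 983 mod 8 = 7
7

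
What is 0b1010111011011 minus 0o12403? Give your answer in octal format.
Convert 0b1010111011011 (binary) → 4096 + 1024 + 256 + 128 + 64 + 16 + 8 + 2 + 1 = 5595 (decimal)
Convert 0o12403 (octal) → 1×4096 + 2×512 + 4×64 + 3 = 5379 (decimal)
Compute 5595 - 5379 = 216
Convert 216 (decimal) → 216 = 3×64 + 3×8 → 0o330 (octal)
0o330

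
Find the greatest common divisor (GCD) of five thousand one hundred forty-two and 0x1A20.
Convert five thousand one hundred forty-two (English words) → 5×1000 + 1×100 + 42 = 5142 (decimal)
Convert 0x1A20 (hexadecimal) → 1×4096 + 10×256 + 2×16 = 6688 (decimal)
Compute gcd(5142, 6688) = 2
2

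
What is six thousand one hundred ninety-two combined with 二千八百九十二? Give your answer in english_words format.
Convert six thousand one hundred ninety-two (English words) → 6×1000 + 1×100 + 92 = 6192 (decimal)
Convert 二千八百九十二 (Chinese numeral) → 2×1000 + 8×100 + 9×10 + 2 = 2892 (decimal)
Compute 6192 + 2892 = 9084
Convert 9084 (decimal) → 9084 = 9×1000 + 84 → nine thousand eighty-four (English words)
nine thousand eighty-four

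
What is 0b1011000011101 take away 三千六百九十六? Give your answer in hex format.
Convert 0b1011000011101 (binary) → 4096 + 1024 + 512 + 16 + 8 + 4 + 1 = 5661 (decimal)
Convert 三千六百九十六 (Chinese numeral) → 3×1000 + 6×100 + 9×10 + 6 = 3696 (decimal)
Compute 5661 - 3696 = 1965
Convert 1965 (decimal) → 1965 = 7×256 + 10×16 + 13 → 0x7AD (hexadecimal)
0x7AD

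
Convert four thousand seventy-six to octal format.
Convert four thousand seventy-six (English words) → 4×1000 + 76 = 4076 (decimal)
Convert 4076 (decimal) → 4076 = 7×512 + 7×64 + 5×8 + 4 → 0o7754 (octal)
0o7754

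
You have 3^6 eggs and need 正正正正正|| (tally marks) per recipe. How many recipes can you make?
Convert 3^6 (power) → 729 (decimal)
Convert 正正正正正|| (tally marks) → 5 + 5 + 5 + 5 + 5 + 2 = 27 (decimal)
Compute 729 ÷ 27 = 27
27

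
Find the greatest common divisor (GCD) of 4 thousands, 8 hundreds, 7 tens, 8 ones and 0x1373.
Convert 4 thousands, 8 hundreds, 7 tens, 8 ones (place-value notation) → 4×1000 + 8×100 + 7×10 + 8 = 4878 (decimal)
Convert 0x1373 (hexadecimal) → 1×4096 + 3×256 + 7×16 + 3 = 4979 (decimal)
Compute gcd(4878, 4979) = 1
1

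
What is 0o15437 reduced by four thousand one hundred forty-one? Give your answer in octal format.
Convert 0o15437 (octal) → 1×4096 + 5×512 + 4×64 + 3×8 + 7 = 6943 (decimal)
Convert four thousand one hundred forty-one (English words) → 4×1000 + 1×100 + 41 = 4141 (decimal)
Compute 6943 - 4141 = 2802
Convert 2802 (decimal) → 2802 = 5×512 + 3×64 + 6×8 + 2 → 0o5362 (octal)
0o5362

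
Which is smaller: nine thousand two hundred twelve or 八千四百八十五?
Convert nine thousand two hundred twelve (English words) → 9×1000 + 2×100 + 12 = 9212 (decimal)
Convert 八千四百八十五 (Chinese numeral) → 8×1000 + 4×100 + 8×10 + 5 = 8485 (decimal)
Compare 9212 vs 8485: smaller = 8485
8485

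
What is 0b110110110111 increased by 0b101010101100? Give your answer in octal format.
Convert 0b110110110111 (binary) → 2048 + 1024 + 256 + 128 + 32 + 16 + 4 + 2 + 1 = 3511 (decimal)
Convert 0b101010101100 (binary) → 2048 + 512 + 128 + 32 + 8 + 4 = 2732 (decimal)
Compute 3511 + 2732 = 6243
Convert 6243 (decimal) → 6243 = 1×4096 + 4×512 + 1×64 + 4×8 + 3 → 0o14143 (octal)
0o14143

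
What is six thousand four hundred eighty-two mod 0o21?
Convert six thousand four hundred eighty-two (English words) → 6×1000 + 4×100 + 82 = 6482 (decimal)
Convert 0o21 (octal) → 2×8 + 1 = 17 (decimal)
Compute 6482 mod 17 = 5
5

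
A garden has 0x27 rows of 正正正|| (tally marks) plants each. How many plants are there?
Convert 正正正|| (tally marks) → 5 + 5 + 5 + 2 = 17 (decimal)
Convert 0x27 (hexadecimal) → 2×16 + 7 = 39 (decimal)
Compute 17 × 39 = 663
663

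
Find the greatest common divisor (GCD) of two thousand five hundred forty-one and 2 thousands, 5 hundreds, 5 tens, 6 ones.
Convert two thousand five hundred forty-one (English words) → 2×1000 + 5×100 + 41 = 2541 (decimal)
Convert 2 thousands, 5 hundreds, 5 tens, 6 ones (place-value notation) → 2×1000 + 5×100 + 5×10 + 6 = 2556 (decimal)
Compute gcd(2541, 2556) = 3
3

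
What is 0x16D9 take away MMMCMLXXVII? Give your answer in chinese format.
Convert 0x16D9 (hexadecimal) → 1×4096 + 6×256 + 13×16 + 9 = 5849 (decimal)
Convert MMMCMLXXVII (Roman numeral) → 1000 + 1000 + 1000 + 900 + 50 + 10 + 10 + 5 + 1 + 1 = 3977 (decimal)
Compute 5849 - 3977 = 1872
Convert 1872 (decimal) → 1872 = 1×1000 + 8×100 + 7×10 + 2 → 一千八百七十二 (Chinese numeral)
一千八百七十二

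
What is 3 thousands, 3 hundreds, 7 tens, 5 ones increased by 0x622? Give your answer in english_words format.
Convert 3 thousands, 3 hundreds, 7 tens, 5 ones (place-value notation) → 3×1000 + 3×100 + 7×10 + 5 = 3375 (decimal)
Convert 0x622 (hexadecimal) → 6×256 + 2×16 + 2 = 1570 (decimal)
Compute 3375 + 1570 = 4945
Convert 4945 (decimal) → 4945 = 4×1000 + 9×100 + 45 → four thousand nine hundred forty-five (English words)
four thousand nine hundred forty-five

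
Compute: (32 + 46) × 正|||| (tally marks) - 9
Convert 正|||| (tally marks) → 5 + 4 = 9 (decimal)
Expression in decimal: (32 + 46) × 9 - 9
Parentheses first: 32 + 46 = 78
Multiply: 78 × 9 = 702
Subtract: 702 - 9 = 693
693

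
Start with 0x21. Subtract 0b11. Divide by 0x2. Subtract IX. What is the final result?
Convert 0x21 (hexadecimal) → 2×16 + 1 = 33 (decimal)
Start: 33
Convert 0b11 (binary) → 2 + 1 = 3 (decimal)
33 - 3 = 30
Convert 0x2 (hexadecimal) → 2 (decimal)
30 ÷ 2 = 15
Convert IX (Roman numeral) → 9 (decimal)
15 - 9 = 6
6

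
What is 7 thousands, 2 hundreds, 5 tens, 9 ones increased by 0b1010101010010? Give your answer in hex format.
Convert 7 thousands, 2 hundreds, 5 tens, 9 ones (place-value notation) → 7×1000 + 2×100 + 5×10 + 9 = 7259 (decimal)
Convert 0b1010101010010 (binary) → 4096 + 1024 + 256 + 64 + 16 + 2 = 5458 (decimal)
Compute 7259 + 5458 = 12717
Convert 12717 (decimal) → 12717 = 3×4096 + 1×256 + 10×16 + 13 → 0x31AD (hexadecimal)
0x31AD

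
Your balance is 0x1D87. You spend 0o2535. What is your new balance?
Convert 0x1D87 (hexadecimal) → 1×4096 + 13×256 + 8×16 + 7 = 7559 (decimal)
Convert 0o2535 (octal) → 2×512 + 5×64 + 3×8 + 5 = 1373 (decimal)
Compute 7559 - 1373 = 6186
6186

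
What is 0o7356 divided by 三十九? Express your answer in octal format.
Convert 0o7356 (octal) → 7×512 + 3×64 + 5×8 + 6 = 3822 (decimal)
Convert 三十九 (Chinese numeral) → 3×10 + 9 = 39 (decimal)
Compute 3822 ÷ 39 = 98
Convert 98 (decimal) → 98 = 1×64 + 4×8 + 2 → 0o142 (octal)
0o142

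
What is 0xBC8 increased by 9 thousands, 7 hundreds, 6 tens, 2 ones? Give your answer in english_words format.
Convert 0xBC8 (hexadecimal) → 11×256 + 12×16 + 8 = 3016 (decimal)
Convert 9 thousands, 7 hundreds, 6 tens, 2 ones (place-value notation) → 9×1000 + 7×100 + 6×10 + 2 = 9762 (decimal)
Compute 3016 + 9762 = 12778
Convert 12778 (decimal) → 12778 = 12×1000 + 7×100 + 78 → twelve thousand seven hundred seventy-eight (English words)
twelve thousand seven hundred seventy-eight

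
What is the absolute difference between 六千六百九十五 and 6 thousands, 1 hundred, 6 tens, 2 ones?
Convert 六千六百九十五 (Chinese numeral) → 6×1000 + 6×100 + 9×10 + 5 = 6695 (decimal)
Convert 6 thousands, 1 hundred, 6 tens, 2 ones (place-value notation) → 6×1000 + 1×100 + 6×10 + 2 = 6162 (decimal)
Compute |6695 - 6162| = 533
533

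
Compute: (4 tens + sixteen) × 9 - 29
Convert 4 tens (place-value notation) → 4×10 = 40 (decimal)
Convert sixteen (English words) → 16 (decimal)
Expression in decimal: (40 + 16) × 9 - 29
Parentheses first: 40 + 16 = 56
Multiply: 56 × 9 = 504
Subtract: 504 - 29 = 475
475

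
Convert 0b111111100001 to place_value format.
Convert 0b111111100001 (binary) → 2048 + 1024 + 512 + 256 + 128 + 64 + 32 + 1 = 4065 (decimal)
Convert 4065 (decimal) → 4065 = 4×1000 + 6×10 + 5 → 4 thousands, 6 tens, 5 ones (place-value notation)
4 thousands, 6 tens, 5 ones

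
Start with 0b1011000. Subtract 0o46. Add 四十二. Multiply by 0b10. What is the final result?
Convert 0b1011000 (binary) → 64 + 16 + 8 = 88 (decimal)
Start: 88
Convert 0o46 (octal) → 4×8 + 6 = 38 (decimal)
88 - 38 = 50
Convert 四十二 (Chinese numeral) → 4×10 + 2 = 42 (decimal)
50 + 42 = 92
Convert 0b10 (binary) → 2 (decimal)
92 × 2 = 184
184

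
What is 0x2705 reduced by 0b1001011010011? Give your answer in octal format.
Convert 0x2705 (hexadecimal) → 2×4096 + 7×256 + 5 = 9989 (decimal)
Convert 0b1001011010011 (binary) → 4096 + 512 + 128 + 64 + 16 + 2 + 1 = 4819 (decimal)
Compute 9989 - 4819 = 5170
Convert 5170 (decimal) → 5170 = 1×4096 + 2×512 + 6×8 + 2 → 0o12062 (octal)
0o12062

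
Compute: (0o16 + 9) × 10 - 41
Convert 0o16 (octal) → 1×8 + 6 = 14 (decimal)
Expression in decimal: (14 + 9) × 10 - 41
Parentheses first: 14 + 9 = 23
Multiply: 23 × 10 = 230
Subtract: 230 - 41 = 189
189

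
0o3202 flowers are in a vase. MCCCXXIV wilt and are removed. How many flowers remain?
Convert 0o3202 (octal) → 3×512 + 2×64 + 2 = 1666 (decimal)
Convert MCCCXXIV (Roman numeral) → 1000 + 100 + 100 + 100 + 10 + 10 + 4 = 1324 (decimal)
Compute 1666 - 1324 = 342
342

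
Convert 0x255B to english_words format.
Convert 0x255B (hexadecimal) → 2×4096 + 5×256 + 5×16 + 11 = 9563 (decimal)
Convert 9563 (decimal) → 9563 = 9×1000 + 5×100 + 63 → nine thousand five hundred sixty-three (English words)
nine thousand five hundred sixty-three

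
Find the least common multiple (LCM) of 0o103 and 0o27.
Convert 0o103 (octal) → 1×64 + 3 = 67 (decimal)
Convert 0o27 (octal) → 2×8 + 7 = 23 (decimal)
Compute lcm(67, 23) = 1541
1541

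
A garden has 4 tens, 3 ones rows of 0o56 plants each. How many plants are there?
Convert 0o56 (octal) → 5×8 + 6 = 46 (decimal)
Convert 4 tens, 3 ones (place-value notation) → 4×10 + 3 = 43 (decimal)
Compute 46 × 43 = 1978
1978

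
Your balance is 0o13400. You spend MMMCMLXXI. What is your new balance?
Convert 0o13400 (octal) → 1×4096 + 3×512 + 4×64 = 5888 (decimal)
Convert MMMCMLXXI (Roman numeral) → 1000 + 1000 + 1000 + 900 + 50 + 10 + 10 + 1 = 3971 (decimal)
Compute 5888 - 3971 = 1917
1917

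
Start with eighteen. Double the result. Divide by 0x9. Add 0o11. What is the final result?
Convert eighteen (English words) → 18 (decimal)
Start: 18
18 × 2 = 36
Convert 0x9 (hexadecimal) → 9 (decimal)
36 ÷ 9 = 4
Convert 0o11 (octal) → 1×8 + 1 = 9 (decimal)
4 + 9 = 13
13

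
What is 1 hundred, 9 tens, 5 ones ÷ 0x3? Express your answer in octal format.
Convert 1 hundred, 9 tens, 5 ones (place-value notation) → 1×100 + 9×10 + 5 = 195 (decimal)
Convert 0x3 (hexadecimal) → 3 (decimal)
Compute 195 ÷ 3 = 65
Convert 65 (decimal) → 65 = 1×64 + 1 → 0o101 (octal)
0o101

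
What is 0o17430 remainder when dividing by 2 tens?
Convert 0o17430 (octal) → 1×4096 + 7×512 + 4×64 + 3×8 = 7960 (decimal)
Convert 2 tens (place-value notation) → 2×10 = 20 (decimal)
Compute 7960 mod 20 = 0
0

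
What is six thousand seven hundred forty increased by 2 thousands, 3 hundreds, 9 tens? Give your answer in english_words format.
Convert six thousand seven hundred forty (English words) → 6×1000 + 7×100 + 40 = 6740 (decimal)
Convert 2 thousands, 3 hundreds, 9 tens (place-value notation) → 2×1000 + 3×100 + 9×10 = 2390 (decimal)
Compute 6740 + 2390 = 9130
Convert 9130 (decimal) → 9130 = 9×1000 + 1×100 + 30 → nine thousand one hundred thirty (English words)
nine thousand one hundred thirty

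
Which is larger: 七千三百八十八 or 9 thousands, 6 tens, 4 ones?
Convert 七千三百八十八 (Chinese numeral) → 7×1000 + 3×100 + 8×10 + 8 = 7388 (decimal)
Convert 9 thousands, 6 tens, 4 ones (place-value notation) → 9×1000 + 6×10 + 4 = 9064 (decimal)
Compare 7388 vs 9064: larger = 9064
9064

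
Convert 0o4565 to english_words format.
Convert 0o4565 (octal) → 4×512 + 5×64 + 6×8 + 5 = 2421 (decimal)
Convert 2421 (decimal) → 2421 = 2×1000 + 4×100 + 21 → two thousand four hundred twenty-one (English words)
two thousand four hundred twenty-one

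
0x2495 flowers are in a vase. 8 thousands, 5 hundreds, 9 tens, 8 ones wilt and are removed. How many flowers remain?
Convert 0x2495 (hexadecimal) → 2×4096 + 4×256 + 9×16 + 5 = 9365 (decimal)
Convert 8 thousands, 5 hundreds, 9 tens, 8 ones (place-value notation) → 8×1000 + 5×100 + 9×10 + 8 = 8598 (decimal)
Compute 9365 - 8598 = 767
767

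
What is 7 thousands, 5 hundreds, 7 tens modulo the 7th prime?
Convert 7 thousands, 5 hundreds, 7 tens (place-value notation) → 7×1000 + 5×100 + 7×10 = 7570 (decimal)
Convert the 7th prime (prime index) → 17 (decimal)
Compute 7570 mod 17 = 5
5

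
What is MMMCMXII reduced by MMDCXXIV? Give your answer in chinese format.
Convert MMMCMXII (Roman numeral) → 1000 + 1000 + 1000 + 900 + 10 + 1 + 1 = 3912 (decimal)
Convert MMDCXXIV (Roman numeral) → 1000 + 1000 + 500 + 100 + 10 + 10 + 4 = 2624 (decimal)
Compute 3912 - 2624 = 1288
Convert 1288 (decimal) → 1288 = 1×1000 + 2×100 + 8×10 + 8 → 一千二百八十八 (Chinese numeral)
一千二百八十八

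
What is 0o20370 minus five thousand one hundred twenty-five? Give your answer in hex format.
Convert 0o20370 (octal) → 2×4096 + 3×64 + 7×8 = 8440 (decimal)
Convert five thousand one hundred twenty-five (English words) → 5×1000 + 1×100 + 25 = 5125 (decimal)
Compute 8440 - 5125 = 3315
Convert 3315 (decimal) → 3315 = 12×256 + 15×16 + 3 → 0xCF3 (hexadecimal)
0xCF3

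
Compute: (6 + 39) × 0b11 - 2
Convert 0b11 (binary) → 2 + 1 = 3 (decimal)
Expression in decimal: (6 + 39) × 3 - 2
Parentheses first: 6 + 39 = 45
Multiply: 45 × 3 = 135
Subtract: 135 - 2 = 133
133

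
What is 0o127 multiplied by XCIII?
Convert 0o127 (octal) → 1×64 + 2×8 + 7 = 87 (decimal)
Convert XCIII (Roman numeral) → 90 + 1 + 1 + 1 = 93 (decimal)
Compute 87 × 93 = 8091
8091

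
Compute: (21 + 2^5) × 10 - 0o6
Convert 2^5 (power) → 32 (decimal)
Convert 0o6 (octal) → 6 (decimal)
Expression in decimal: (21 + 32) × 10 - 6
Parentheses first: 21 + 32 = 53
Multiply: 53 × 10 = 530
Subtract: 530 - 6 = 524
524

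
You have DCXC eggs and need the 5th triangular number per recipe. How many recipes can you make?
Convert DCXC (Roman numeral) → 500 + 100 + 90 = 690 (decimal)
Convert the 5th triangular number (triangular index) → 5×6/2 = 15 (decimal)
Compute 690 ÷ 15 = 46
46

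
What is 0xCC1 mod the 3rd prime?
Convert 0xCC1 (hexadecimal) → 12×256 + 12×16 + 1 = 3265 (decimal)
Convert the 3rd prime (prime index) → 5 (decimal)
Compute 3265 mod 5 = 0
0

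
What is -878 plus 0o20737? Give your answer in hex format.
Convert 0o20737 (octal) → 2×4096 + 7×64 + 3×8 + 7 = 8671 (decimal)
Compute -878 + 8671 = 7793
Convert 7793 (decimal) → 7793 = 1×4096 + 14×256 + 7×16 + 1 → 0x1E71 (hexadecimal)
0x1E71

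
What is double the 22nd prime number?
The 22nd prime number = 79
Compute 79 × 2 = 158
158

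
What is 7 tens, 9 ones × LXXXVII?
Convert 7 tens, 9 ones (place-value notation) → 7×10 + 9 = 79 (decimal)
Convert LXXXVII (Roman numeral) → 50 + 10 + 10 + 10 + 5 + 1 + 1 = 87 (decimal)
Compute 79 × 87 = 6873
6873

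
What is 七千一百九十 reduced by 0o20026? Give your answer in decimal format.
Convert 七千一百九十 (Chinese numeral) → 7×1000 + 1×100 + 9×10 = 7190 (decimal)
Convert 0o20026 (octal) → 2×4096 + 2×8 + 6 = 8214 (decimal)
Compute 7190 - 8214 = -1024
-1024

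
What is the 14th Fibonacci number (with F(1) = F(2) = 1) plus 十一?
The 14th Fibonacci number (with F(1) = F(2) = 1): 1, 1, 2, 3, 5, 8, 13, 21, 34, 55, 89, 144, 233, 377 → 377
Convert 十一 (Chinese numeral) → 1×10 + 1 = 11 (decimal)
Compute 377 + 11 = 388
388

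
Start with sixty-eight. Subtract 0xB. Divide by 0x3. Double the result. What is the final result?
Convert sixty-eight (English words) → 68 (decimal)
Start: 68
Convert 0xB (hexadecimal) → 11 (decimal)
68 - 11 = 57
Convert 0x3 (hexadecimal) → 3 (decimal)
57 ÷ 3 = 19
19 × 2 = 38
38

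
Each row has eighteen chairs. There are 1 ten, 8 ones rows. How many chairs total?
Convert eighteen (English words) → 18 (decimal)
Convert 1 ten, 8 ones (place-value notation) → 1×10 + 8 = 18 (decimal)
Compute 18 × 18 = 324
324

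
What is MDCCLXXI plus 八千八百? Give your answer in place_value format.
Convert MDCCLXXI (Roman numeral) → 1000 + 500 + 100 + 100 + 50 + 10 + 10 + 1 = 1771 (decimal)
Convert 八千八百 (Chinese numeral) → 8×1000 + 8×100 = 8800 (decimal)
Compute 1771 + 8800 = 10571
Convert 10571 (decimal) → 10571 = 10×1000 + 5×100 + 7×10 + 1 → 10 thousands, 5 hundreds, 7 tens, 1 one (place-value notation)
10 thousands, 5 hundreds, 7 tens, 1 one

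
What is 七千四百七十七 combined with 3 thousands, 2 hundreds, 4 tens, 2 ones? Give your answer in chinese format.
Convert 七千四百七十七 (Chinese numeral) → 7×1000 + 4×100 + 7×10 + 7 = 7477 (decimal)
Convert 3 thousands, 2 hundreds, 4 tens, 2 ones (place-value notation) → 3×1000 + 2×100 + 4×10 + 2 = 3242 (decimal)
Compute 7477 + 3242 = 10719
Convert 10719 (decimal) → 10719 = 1×10000 + 7×100 + 1×10 + 9 → 一万零七百一十九 (Chinese numeral)
一万零七百一十九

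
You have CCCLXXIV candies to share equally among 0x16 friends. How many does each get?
Convert CCCLXXIV (Roman numeral) → 100 + 100 + 100 + 50 + 10 + 10 + 4 = 374 (decimal)
Convert 0x16 (hexadecimal) → 1×16 + 6 = 22 (decimal)
Compute 374 ÷ 22 = 17
17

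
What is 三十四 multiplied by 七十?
Convert 三十四 (Chinese numeral) → 3×10 + 4 = 34 (decimal)
Convert 七十 (Chinese numeral) → 7×10 = 70 (decimal)
Compute 34 × 70 = 2380
2380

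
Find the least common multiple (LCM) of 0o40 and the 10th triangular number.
Convert 0o40 (octal) → 4×8 = 32 (decimal)
Convert the 10th triangular number (triangular index) → 10×11/2 = 55 (decimal)
Compute lcm(32, 55) = 1760
1760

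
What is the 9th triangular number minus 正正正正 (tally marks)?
The 9th triangular number = 9×10/2 = 45
Convert 正正正正 (tally marks) → 5 + 5 + 5 + 5 = 20 (decimal)
Compute 45 - 20 = 25
25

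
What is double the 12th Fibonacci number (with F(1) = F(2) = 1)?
The 12th Fibonacci number (with F(1) = F(2) = 1): 1, 1, 2, 3, 5, 8, 13, 21, 34, 55, 89, 144 → 144
Compute 144 × 2 = 288
288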